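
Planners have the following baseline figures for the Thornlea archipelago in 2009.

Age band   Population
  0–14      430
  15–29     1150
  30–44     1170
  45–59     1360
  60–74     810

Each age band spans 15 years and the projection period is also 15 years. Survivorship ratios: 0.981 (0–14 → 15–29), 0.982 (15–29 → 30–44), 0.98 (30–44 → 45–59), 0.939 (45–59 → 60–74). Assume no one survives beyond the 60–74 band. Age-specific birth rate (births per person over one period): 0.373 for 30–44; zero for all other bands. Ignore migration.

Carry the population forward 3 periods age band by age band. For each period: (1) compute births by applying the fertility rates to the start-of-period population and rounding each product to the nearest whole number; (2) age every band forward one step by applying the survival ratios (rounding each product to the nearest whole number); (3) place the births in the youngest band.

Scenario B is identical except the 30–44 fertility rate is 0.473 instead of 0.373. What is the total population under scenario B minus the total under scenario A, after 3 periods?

Call the bands 1 to 5, youngest first.
[period 1]
Births: 1170 × 0.373 = 436
Band 2: 430 × 0.981 = 422
Band 3: 1150 × 0.982 = 1129
Band 4: 1170 × 0.98 = 1147
Band 5: 1360 × 0.939 = 1277
Giving 436 / 422 / 1129 / 1147 / 1277.
[period 2]
Births: 1129 × 0.373 = 421
Band 2: 436 × 0.981 = 428
Band 3: 422 × 0.982 = 414
Band 4: 1129 × 0.98 = 1106
Band 5: 1147 × 0.939 = 1077
Giving 421 / 428 / 414 / 1106 / 1077.
[period 3]
Births: 414 × 0.373 = 154
Band 2: 421 × 0.981 = 413
Band 3: 428 × 0.982 = 420
Band 4: 414 × 0.98 = 406
Band 5: 1106 × 0.939 = 1039
Giving 154 / 413 / 420 / 406 / 1039.
Scenario A total after 3 periods: 2432
Scenario B projection —
[period 1]
Births: 1170 × 0.473 = 553
Band 2: 430 × 0.981 = 422
Band 3: 1150 × 0.982 = 1129
Band 4: 1170 × 0.98 = 1147
Band 5: 1360 × 0.939 = 1277
Giving 553 / 422 / 1129 / 1147 / 1277.
[period 2]
Births: 1129 × 0.473 = 534
Band 2: 553 × 0.981 = 542
Band 3: 422 × 0.982 = 414
Band 4: 1129 × 0.98 = 1106
Band 5: 1147 × 0.939 = 1077
Giving 534 / 542 / 414 / 1106 / 1077.
[period 3]
Births: 414 × 0.473 = 196
Band 2: 534 × 0.981 = 524
Band 3: 542 × 0.982 = 532
Band 4: 414 × 0.98 = 406
Band 5: 1106 × 0.939 = 1039
Giving 196 / 524 / 532 / 406 / 1039.
Scenario B total after 3 periods: 2697
Difference B − A = 2697 − 2432 = 265

265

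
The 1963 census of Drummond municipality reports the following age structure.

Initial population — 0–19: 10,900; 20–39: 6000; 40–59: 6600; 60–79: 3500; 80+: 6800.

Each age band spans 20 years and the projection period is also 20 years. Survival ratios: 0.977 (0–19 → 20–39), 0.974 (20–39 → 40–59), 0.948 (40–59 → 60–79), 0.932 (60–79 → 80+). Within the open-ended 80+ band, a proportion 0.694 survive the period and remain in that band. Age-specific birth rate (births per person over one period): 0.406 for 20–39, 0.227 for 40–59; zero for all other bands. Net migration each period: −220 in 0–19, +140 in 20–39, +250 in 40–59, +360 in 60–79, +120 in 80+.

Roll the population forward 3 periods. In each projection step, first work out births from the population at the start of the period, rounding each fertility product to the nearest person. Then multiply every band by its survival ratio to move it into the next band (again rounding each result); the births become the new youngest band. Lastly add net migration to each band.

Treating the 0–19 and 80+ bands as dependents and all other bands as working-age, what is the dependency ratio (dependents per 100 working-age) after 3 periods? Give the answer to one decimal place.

89.1

Numbering the bands 1..5 from youngest to oldest:
After projecting period 1:
Births: 6000 * 0.406 = 2436  |  6600 * 0.227 = 1498 — total 3934
Band 2: 10900 * 0.977 = 10649
Band 3: 6000 * 0.974 = 5844
Band 4: 6600 * 0.948 = 6257
Band 5: 3500 * 0.932 + 6800 * 0.694 = 3262 + 4719 = 7981
Net migration: Band 1 − 220 → 3714; Band 2 + 140 → 10789; Band 3 + 250 → 6094; Band 4 + 360 → 6617; Band 5 + 120 → 8101
End of period: [3714, 10789, 6094, 6617, 8101]
After projecting period 2:
Births: 10789 * 0.406 = 4380  |  6094 * 0.227 = 1383 — total 5763
Band 2: 3714 * 0.977 = 3629
Band 3: 10789 * 0.974 = 10508
Band 4: 6094 * 0.948 = 5777
Band 5: 6617 * 0.932 + 8101 * 0.694 = 6167 + 5622 = 11789
Net migration: Band 1 − 220 → 5543; Band 2 + 140 → 3769; Band 3 + 250 → 10758; Band 4 + 360 → 6137; Band 5 + 120 → 11909
End of period: [5543, 3769, 10758, 6137, 11909]
After projecting period 3:
Births: 3769 * 0.406 = 1530  |  10758 * 0.227 = 2442 — total 3972
Band 2: 5543 * 0.977 = 5416
Band 3: 3769 * 0.974 = 3671
Band 4: 10758 * 0.948 = 10199
Band 5: 6137 * 0.932 + 11909 * 0.694 = 5720 + 8265 = 13985
Net migration: Band 1 − 220 → 3752; Band 2 + 140 → 5556; Band 3 + 250 → 3921; Band 4 + 360 → 10559; Band 5 + 120 → 14105
End of period: [3752, 5556, 3921, 10559, 14105]
Dependents (band 0–19 + band 80+) = 3752 + 14105 = 17857; working-age = 20036; ratio = 17857/20036 × 100 = 89.1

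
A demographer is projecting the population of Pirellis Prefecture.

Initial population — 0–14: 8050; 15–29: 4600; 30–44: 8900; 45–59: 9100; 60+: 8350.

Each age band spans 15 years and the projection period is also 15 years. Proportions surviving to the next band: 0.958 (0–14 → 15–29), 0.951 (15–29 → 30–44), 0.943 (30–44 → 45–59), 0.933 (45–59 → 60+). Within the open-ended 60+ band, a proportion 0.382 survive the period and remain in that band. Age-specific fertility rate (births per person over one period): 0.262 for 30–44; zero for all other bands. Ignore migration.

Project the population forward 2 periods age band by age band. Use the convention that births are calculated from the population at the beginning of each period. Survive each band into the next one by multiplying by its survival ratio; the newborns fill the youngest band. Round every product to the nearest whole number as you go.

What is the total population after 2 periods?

Call the bands 1 to 5, youngest first.
Period 1.
Births: 8900 × 0.262 = 2332
Band 2: 8050 × 0.958 = 7712
Band 3: 4600 × 0.951 = 4375
Band 4: 8900 × 0.943 = 8393
Band 5: 9100 × 0.933 + 8350 × 0.382 = 8490 + 3190 = 11680
Population now: 0–14=2332, 15–29=7712, 30–44=4375, 45–59=8393, 60+=11680
Period 2.
Births: 4375 × 0.262 = 1146
Band 2: 2332 × 0.958 = 2234
Band 3: 7712 × 0.951 = 7334
Band 4: 4375 × 0.943 = 4126
Band 5: 8393 × 0.933 + 11680 × 0.382 = 7831 + 4462 = 12293
Population now: 0–14=1146, 15–29=2234, 30–44=7334, 45–59=4126, 60+=12293
Total after period 2: 1146 + 2234 + 7334 + 4126 + 12293 = 27133

27133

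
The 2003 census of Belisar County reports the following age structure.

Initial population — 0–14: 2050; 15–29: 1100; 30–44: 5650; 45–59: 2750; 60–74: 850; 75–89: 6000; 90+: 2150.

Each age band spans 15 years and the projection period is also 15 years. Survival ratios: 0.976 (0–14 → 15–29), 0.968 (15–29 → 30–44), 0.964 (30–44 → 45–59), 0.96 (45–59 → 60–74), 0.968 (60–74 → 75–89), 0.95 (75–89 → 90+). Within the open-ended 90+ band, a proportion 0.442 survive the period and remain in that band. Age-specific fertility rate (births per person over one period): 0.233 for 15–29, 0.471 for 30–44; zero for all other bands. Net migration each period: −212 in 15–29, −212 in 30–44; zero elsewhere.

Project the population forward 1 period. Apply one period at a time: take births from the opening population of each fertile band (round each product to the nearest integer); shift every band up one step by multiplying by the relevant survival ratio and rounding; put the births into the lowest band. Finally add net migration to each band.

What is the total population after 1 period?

Period 1:
Births: 1100 × 0.233 = 256, 5650 × 0.471 = 2661 — total 2917
15–29: 2050 × 0.976 = 2001
30–44: 1100 × 0.968 = 1065
45–59: 5650 × 0.964 = 5447
60–74: 2750 × 0.96 = 2640
75–89: 850 × 0.968 = 823
90+: 6000 × 0.95 + 2150 × 0.442 = 5700 + 950 = 6650
Net migration: 15–29 − 212 → 1789; 30–44 − 212 → 853
→ [2917, 1789, 853, 5447, 2640, 823, 6650]
Total after period 1: 2917 + 1789 + 853 + 5447 + 2640 + 823 + 6650 = 21119

21119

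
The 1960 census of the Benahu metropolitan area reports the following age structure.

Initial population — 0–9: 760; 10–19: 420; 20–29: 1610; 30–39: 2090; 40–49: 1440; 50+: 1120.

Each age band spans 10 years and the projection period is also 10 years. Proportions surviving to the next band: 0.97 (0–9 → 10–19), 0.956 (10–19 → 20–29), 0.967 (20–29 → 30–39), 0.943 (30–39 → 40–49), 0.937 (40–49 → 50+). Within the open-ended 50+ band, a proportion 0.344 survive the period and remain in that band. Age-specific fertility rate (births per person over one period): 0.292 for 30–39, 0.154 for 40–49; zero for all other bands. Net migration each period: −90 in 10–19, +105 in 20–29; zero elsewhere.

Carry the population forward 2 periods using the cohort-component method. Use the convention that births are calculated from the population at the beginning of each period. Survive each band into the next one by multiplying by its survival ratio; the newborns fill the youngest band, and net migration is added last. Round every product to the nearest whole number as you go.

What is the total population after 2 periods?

[period 1]
Births: 2090 * 0.292 = 610, 1440 * 0.154 = 222 → 832
10–19: 760 * 0.97 = 737
20–29: 420 * 0.956 = 402
30–39: 1610 * 0.967 = 1557
40–49: 2090 * 0.943 = 1971
50+: 1440 * 0.937 + 1120 * 0.344 = 1349 + 385 = 1734
Net migration: 10–19 − 90 → 647; 20–29 + 105 → 507
End of period: [832, 647, 507, 1557, 1971, 1734]
[period 2]
Births: 1557 * 0.292 = 455, 1971 * 0.154 = 304 → 759
10–19: 832 * 0.97 = 807
20–29: 647 * 0.956 = 619
30–39: 507 * 0.967 = 490
40–49: 1557 * 0.943 = 1468
50+: 1971 * 0.937 + 1734 * 0.344 = 1847 + 596 = 2443
Net migration: 10–19 − 90 → 717; 20–29 + 105 → 724
End of period: [759, 717, 724, 490, 1468, 2443]
Total after period 2: 759 + 717 + 724 + 490 + 1468 + 2443 = 6601

6601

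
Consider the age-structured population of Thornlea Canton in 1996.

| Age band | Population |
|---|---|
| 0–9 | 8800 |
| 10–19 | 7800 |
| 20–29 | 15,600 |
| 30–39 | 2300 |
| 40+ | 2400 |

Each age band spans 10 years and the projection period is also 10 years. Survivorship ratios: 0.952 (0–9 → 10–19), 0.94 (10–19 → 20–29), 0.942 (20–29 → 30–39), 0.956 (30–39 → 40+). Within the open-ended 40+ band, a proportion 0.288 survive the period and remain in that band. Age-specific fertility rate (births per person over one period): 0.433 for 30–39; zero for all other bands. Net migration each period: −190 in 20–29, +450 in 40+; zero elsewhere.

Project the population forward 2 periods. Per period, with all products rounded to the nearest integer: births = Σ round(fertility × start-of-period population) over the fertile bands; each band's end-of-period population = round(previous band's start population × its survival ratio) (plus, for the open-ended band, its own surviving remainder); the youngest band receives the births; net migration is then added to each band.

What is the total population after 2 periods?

37184

Call the groups 1 to 5, youngest first.
Period 1.
Births: 2300 × 0.433 = 996
Group 2: 8800 × 0.952 = 8378
Group 3: 7800 × 0.94 = 7332
Group 4: 15600 × 0.942 = 14695
Group 5: 2300 × 0.956 + 2400 × 0.288 = 2199 + 691 = 2890
Net migration: Group 3 − 190 → 7142; Group 5 + 450 → 3340
End of period: [996, 8378, 7142, 14695, 3340]
Period 2.
Births: 14695 × 0.433 = 6363
Group 2: 996 × 0.952 = 948
Group 3: 8378 × 0.94 = 7875
Group 4: 7142 × 0.942 = 6728
Group 5: 14695 × 0.956 + 3340 × 0.288 = 14048 + 962 = 15010
Net migration: Group 3 − 190 → 7685; Group 5 + 450 → 15460
End of period: [6363, 948, 7685, 6728, 15460]
Total after period 2: 6363 + 948 + 7685 + 6728 + 15460 = 37184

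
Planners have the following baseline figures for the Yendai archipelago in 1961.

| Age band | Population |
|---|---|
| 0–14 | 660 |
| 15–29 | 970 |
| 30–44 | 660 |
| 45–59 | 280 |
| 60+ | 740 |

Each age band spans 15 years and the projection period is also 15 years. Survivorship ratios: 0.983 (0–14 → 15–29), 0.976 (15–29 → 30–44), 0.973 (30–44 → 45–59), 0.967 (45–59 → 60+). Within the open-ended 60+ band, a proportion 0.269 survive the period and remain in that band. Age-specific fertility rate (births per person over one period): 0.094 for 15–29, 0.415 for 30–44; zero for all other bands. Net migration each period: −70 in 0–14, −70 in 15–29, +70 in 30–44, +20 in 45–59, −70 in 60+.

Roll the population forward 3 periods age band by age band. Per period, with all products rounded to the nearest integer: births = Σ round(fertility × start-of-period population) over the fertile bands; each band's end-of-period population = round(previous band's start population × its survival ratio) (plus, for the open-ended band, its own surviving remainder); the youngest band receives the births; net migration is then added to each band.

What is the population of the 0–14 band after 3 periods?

215

— Period 1 —
Births: 970 × 0.094 = 91 ; 660 × 0.415 = 274 ⇒ total 365
15–29: 660 × 0.983 = 649
30–44: 970 × 0.976 = 947
45–59: 660 × 0.973 = 642
60+: 280 × 0.967 + 740 × 0.269 = 271 + 199 = 470
Net migration: 0–14 − 70 → 295; 15–29 − 70 → 579; 30–44 + 70 → 1017; 45–59 + 20 → 662; 60+ − 70 → 400
→ [295, 579, 1017, 662, 400]
— Period 2 —
Births: 579 × 0.094 = 54 ; 1017 × 0.415 = 422 ⇒ total 476
15–29: 295 × 0.983 = 290
30–44: 579 × 0.976 = 565
45–59: 1017 × 0.973 = 990
60+: 662 × 0.967 + 400 × 0.269 = 640 + 108 = 748
Net migration: 0–14 − 70 → 406; 15–29 − 70 → 220; 30–44 + 70 → 635; 45–59 + 20 → 1010; 60+ − 70 → 678
→ [406, 220, 635, 1010, 678]
— Period 3 —
Births: 220 × 0.094 = 21 ; 635 × 0.415 = 264 ⇒ total 285
15–29: 406 × 0.983 = 399
30–44: 220 × 0.976 = 215
45–59: 635 × 0.973 = 618
60+: 1010 × 0.967 + 678 × 0.269 = 977 + 182 = 1159
Net migration: 0–14 − 70 → 215; 15–29 − 70 → 329; 30–44 + 70 → 285; 45–59 + 20 → 638; 60+ − 70 → 1089
→ [215, 329, 285, 638, 1089]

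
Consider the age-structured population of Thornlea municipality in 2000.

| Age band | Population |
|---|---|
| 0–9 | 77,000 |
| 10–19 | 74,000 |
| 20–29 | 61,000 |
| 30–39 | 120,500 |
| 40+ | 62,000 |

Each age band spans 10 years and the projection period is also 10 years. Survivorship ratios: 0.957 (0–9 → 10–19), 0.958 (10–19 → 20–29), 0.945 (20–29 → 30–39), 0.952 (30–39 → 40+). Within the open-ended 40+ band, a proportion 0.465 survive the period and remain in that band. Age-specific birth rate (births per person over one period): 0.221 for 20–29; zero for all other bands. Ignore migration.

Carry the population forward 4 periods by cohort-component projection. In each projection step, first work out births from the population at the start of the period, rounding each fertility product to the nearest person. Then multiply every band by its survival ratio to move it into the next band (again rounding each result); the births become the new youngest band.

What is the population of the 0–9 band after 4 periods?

2731

After projecting period 1:
Births: 61000 × 0.221 = 13481
10–19: 77000 × 0.957 = 73689
20–29: 74000 × 0.958 = 70892
30–39: 61000 × 0.945 = 57645
40+: 120500 × 0.952 + 62000 × 0.465 = 114716 + 28830 = 143546
→ [13481, 73689, 70892, 57645, 143546]
After projecting period 2:
Births: 70892 × 0.221 = 15667
10–19: 13481 × 0.957 = 12901
20–29: 73689 × 0.958 = 70594
30–39: 70892 × 0.945 = 66993
40+: 57645 × 0.952 + 143546 × 0.465 = 54878 + 66749 = 121627
→ [15667, 12901, 70594, 66993, 121627]
After projecting period 3:
Births: 70594 × 0.221 = 15601
10–19: 15667 × 0.957 = 14993
20–29: 12901 × 0.958 = 12359
30–39: 70594 × 0.945 = 66711
40+: 66993 × 0.952 + 121627 × 0.465 = 63777 + 56557 = 120334
→ [15601, 14993, 12359, 66711, 120334]
After projecting period 4:
Births: 12359 × 0.221 = 2731
10–19: 15601 × 0.957 = 14930
20–29: 14993 × 0.958 = 14363
30–39: 12359 × 0.945 = 11679
40+: 66711 × 0.952 + 120334 × 0.465 = 63509 + 55955 = 119464
→ [2731, 14930, 14363, 11679, 119464]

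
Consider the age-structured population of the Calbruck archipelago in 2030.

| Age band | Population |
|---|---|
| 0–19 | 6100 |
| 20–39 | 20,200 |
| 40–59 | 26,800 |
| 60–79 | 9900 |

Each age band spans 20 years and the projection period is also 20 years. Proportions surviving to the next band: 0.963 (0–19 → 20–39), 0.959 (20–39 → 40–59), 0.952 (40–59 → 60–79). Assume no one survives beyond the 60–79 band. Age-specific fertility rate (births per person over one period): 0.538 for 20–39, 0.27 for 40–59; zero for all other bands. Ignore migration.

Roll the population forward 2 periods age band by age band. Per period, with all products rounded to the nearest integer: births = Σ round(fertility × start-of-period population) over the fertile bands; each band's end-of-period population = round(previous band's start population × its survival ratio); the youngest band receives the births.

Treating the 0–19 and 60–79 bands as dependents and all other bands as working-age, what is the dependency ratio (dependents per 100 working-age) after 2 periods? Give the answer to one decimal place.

(Groups numbered youngest = 1 to oldest = 4.)
Period 1.
Births: 20200 * 0.538 = 10868  |  26800 * 0.27 = 7236 ⇒ total 18104
Group 2: 6100 * 0.963 = 5874
Group 3: 20200 * 0.959 = 19372
Group 4: 26800 * 0.952 = 25514
End of period: [18104, 5874, 19372, 25514]
Period 2.
Births: 5874 * 0.538 = 3160  |  19372 * 0.27 = 5230 ⇒ total 8390
Group 2: 18104 * 0.963 = 17434
Group 3: 5874 * 0.959 = 5633
Group 4: 19372 * 0.952 = 18442
End of period: [8390, 17434, 5633, 18442]
Dependents (band 0–19 + band 60–79) = 8390 + 18442 = 26832; working-age = 23067; ratio = 26832/23067 × 100 = 116.3

116.3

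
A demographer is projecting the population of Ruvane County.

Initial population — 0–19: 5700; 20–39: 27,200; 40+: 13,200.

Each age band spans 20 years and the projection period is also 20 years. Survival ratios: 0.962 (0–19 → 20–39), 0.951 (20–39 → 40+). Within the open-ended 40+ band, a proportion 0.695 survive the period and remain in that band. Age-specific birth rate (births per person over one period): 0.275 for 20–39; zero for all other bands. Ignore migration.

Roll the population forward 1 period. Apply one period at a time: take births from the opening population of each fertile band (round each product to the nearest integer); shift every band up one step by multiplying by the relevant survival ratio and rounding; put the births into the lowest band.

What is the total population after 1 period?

48004

Period 1:
Births: 27200 * 0.275 = 7480
20–39: 5700 * 0.962 = 5483
40+: 27200 * 0.951 + 13200 * 0.695 = 25867 + 9174 = 35041
End of period: [7480, 5483, 35041]
Total after period 1: 7480 + 5483 + 35041 = 48004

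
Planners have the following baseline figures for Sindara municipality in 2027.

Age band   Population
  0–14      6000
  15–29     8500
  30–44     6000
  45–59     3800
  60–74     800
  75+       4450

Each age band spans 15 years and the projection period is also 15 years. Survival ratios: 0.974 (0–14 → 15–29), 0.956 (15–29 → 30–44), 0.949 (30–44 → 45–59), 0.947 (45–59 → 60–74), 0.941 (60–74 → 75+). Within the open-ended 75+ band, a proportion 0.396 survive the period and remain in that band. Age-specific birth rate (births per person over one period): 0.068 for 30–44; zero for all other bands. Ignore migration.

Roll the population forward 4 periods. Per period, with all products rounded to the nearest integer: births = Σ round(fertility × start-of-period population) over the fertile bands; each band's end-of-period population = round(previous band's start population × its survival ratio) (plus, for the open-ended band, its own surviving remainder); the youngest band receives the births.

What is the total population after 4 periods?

15862

Let band 1 be 0–14 through band 6 = 75+.
Period 1:
Births: 6000 * 0.068 = 408
Band 2: 6000 * 0.974 = 5844
Band 3: 8500 * 0.956 = 8126
Band 4: 6000 * 0.949 = 5694
Band 5: 3800 * 0.947 = 3599
Band 6: 800 * 0.941 + 4450 * 0.396 = 753 + 1762 = 2515
Population now: 0–14=408, 15–29=5844, 30–44=8126, 45–59=5694, 60–74=3599, 75+=2515
Period 2:
Births: 8126 * 0.068 = 553
Band 2: 408 * 0.974 = 397
Band 3: 5844 * 0.956 = 5587
Band 4: 8126 * 0.949 = 7712
Band 5: 5694 * 0.947 = 5392
Band 6: 3599 * 0.941 + 2515 * 0.396 = 3387 + 996 = 4383
Population now: 0–14=553, 15–29=397, 30–44=5587, 45–59=7712, 60–74=5392, 75+=4383
Period 3:
Births: 5587 * 0.068 = 380
Band 2: 553 * 0.974 = 539
Band 3: 397 * 0.956 = 380
Band 4: 5587 * 0.949 = 5302
Band 5: 7712 * 0.947 = 7303
Band 6: 5392 * 0.941 + 4383 * 0.396 = 5074 + 1736 = 6810
Population now: 0–14=380, 15–29=539, 30–44=380, 45–59=5302, 60–74=7303, 75+=6810
Period 4:
Births: 380 * 0.068 = 26
Band 2: 380 * 0.974 = 370
Band 3: 539 * 0.956 = 515
Band 4: 380 * 0.949 = 361
Band 5: 5302 * 0.947 = 5021
Band 6: 7303 * 0.941 + 6810 * 0.396 = 6872 + 2697 = 9569
Population now: 0–14=26, 15–29=370, 30–44=515, 45–59=361, 60–74=5021, 75+=9569
Total after period 4: 26 + 370 + 515 + 361 + 5021 + 9569 = 15862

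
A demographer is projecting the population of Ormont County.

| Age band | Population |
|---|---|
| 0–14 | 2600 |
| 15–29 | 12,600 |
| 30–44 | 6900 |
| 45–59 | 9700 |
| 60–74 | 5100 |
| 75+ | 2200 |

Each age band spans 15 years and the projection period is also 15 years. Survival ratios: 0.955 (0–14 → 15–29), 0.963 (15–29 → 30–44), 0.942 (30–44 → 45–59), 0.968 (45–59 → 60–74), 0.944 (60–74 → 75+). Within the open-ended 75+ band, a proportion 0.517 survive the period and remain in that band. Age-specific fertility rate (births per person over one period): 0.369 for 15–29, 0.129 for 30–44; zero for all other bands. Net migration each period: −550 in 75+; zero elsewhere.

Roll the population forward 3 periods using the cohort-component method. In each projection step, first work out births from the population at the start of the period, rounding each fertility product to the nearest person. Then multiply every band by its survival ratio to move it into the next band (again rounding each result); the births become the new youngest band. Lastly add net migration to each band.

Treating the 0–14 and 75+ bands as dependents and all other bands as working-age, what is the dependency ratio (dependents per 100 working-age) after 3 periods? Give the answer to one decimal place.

64.4

Call the bands 1 to 6, youngest first.
After projecting period 1:
Births: 12600 * 0.369 = 4649  |  6900 * 0.129 = 890 — total 5539
Band 2: 2600 * 0.955 = 2483
Band 3: 12600 * 0.963 = 12134
Band 4: 6900 * 0.942 = 6500
Band 5: 9700 * 0.968 = 9390
Band 6: 5100 * 0.944 + 2200 * 0.517 = 4814 + 1137 = 5951
Net migration: Band 6 − 550 → 5401
End of period: [5539, 2483, 12134, 6500, 9390, 5401]
After projecting period 2:
Births: 2483 * 0.369 = 916  |  12134 * 0.129 = 1565 — total 2481
Band 2: 5539 * 0.955 = 5290
Band 3: 2483 * 0.963 = 2391
Band 4: 12134 * 0.942 = 11430
Band 5: 6500 * 0.968 = 6292
Band 6: 9390 * 0.944 + 5401 * 0.517 = 8864 + 2792 = 11656
Net migration: Band 6 − 550 → 11106
End of period: [2481, 5290, 2391, 11430, 6292, 11106]
After projecting period 3:
Births: 5290 * 0.369 = 1952  |  2391 * 0.129 = 308 — total 2260
Band 2: 2481 * 0.955 = 2369
Band 3: 5290 * 0.963 = 5094
Band 4: 2391 * 0.942 = 2252
Band 5: 11430 * 0.968 = 11064
Band 6: 6292 * 0.944 + 11106 * 0.517 = 5940 + 5742 = 11682
Net migration: Band 6 − 550 → 11132
End of period: [2260, 2369, 5094, 2252, 11064, 11132]
Dependents (band 0–14 + band 75+) = 2260 + 11132 = 13392; working-age = 20779; ratio = 13392/20779 × 100 = 64.4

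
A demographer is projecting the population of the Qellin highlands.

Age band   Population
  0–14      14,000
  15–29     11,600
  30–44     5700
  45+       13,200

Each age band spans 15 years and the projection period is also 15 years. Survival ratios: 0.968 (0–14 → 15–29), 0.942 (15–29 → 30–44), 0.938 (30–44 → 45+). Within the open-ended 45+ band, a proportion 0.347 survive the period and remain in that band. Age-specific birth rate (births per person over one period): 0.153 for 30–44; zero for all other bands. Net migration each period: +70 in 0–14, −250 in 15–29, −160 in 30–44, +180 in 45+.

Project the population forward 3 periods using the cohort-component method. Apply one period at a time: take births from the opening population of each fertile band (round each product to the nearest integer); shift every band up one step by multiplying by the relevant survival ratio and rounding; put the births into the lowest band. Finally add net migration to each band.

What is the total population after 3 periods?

20406

[period 1]
Births: 5700 * 0.153 = 872
15–29: 14000 * 0.968 = 13552
30–44: 11600 * 0.942 = 10927
45+: 5700 * 0.938 + 13200 * 0.347 = 5347 + 4580 = 9927
Net migration: 0–14 + 70 → 942; 15–29 − 250 → 13302; 30–44 − 160 → 10767; 45+ + 180 → 10107
Population now: 0–14=942, 15–29=13302, 30–44=10767, 45+=10107
[period 2]
Births: 10767 * 0.153 = 1647
15–29: 942 * 0.968 = 912
30–44: 13302 * 0.942 = 12530
45+: 10767 * 0.938 + 10107 * 0.347 = 10099 + 3507 = 13606
Net migration: 0–14 + 70 → 1717; 15–29 − 250 → 662; 30–44 − 160 → 12370; 45+ + 180 → 13786
Population now: 0–14=1717, 15–29=662, 30–44=12370, 45+=13786
[period 3]
Births: 12370 * 0.153 = 1893
15–29: 1717 * 0.968 = 1662
30–44: 662 * 0.942 = 624
45+: 12370 * 0.938 + 13786 * 0.347 = 11603 + 4784 = 16387
Net migration: 0–14 + 70 → 1963; 15–29 − 250 → 1412; 30–44 − 160 → 464; 45+ + 180 → 16567
Population now: 0–14=1963, 15–29=1412, 30–44=464, 45+=16567
Total after period 3: 1963 + 1412 + 464 + 16567 = 20406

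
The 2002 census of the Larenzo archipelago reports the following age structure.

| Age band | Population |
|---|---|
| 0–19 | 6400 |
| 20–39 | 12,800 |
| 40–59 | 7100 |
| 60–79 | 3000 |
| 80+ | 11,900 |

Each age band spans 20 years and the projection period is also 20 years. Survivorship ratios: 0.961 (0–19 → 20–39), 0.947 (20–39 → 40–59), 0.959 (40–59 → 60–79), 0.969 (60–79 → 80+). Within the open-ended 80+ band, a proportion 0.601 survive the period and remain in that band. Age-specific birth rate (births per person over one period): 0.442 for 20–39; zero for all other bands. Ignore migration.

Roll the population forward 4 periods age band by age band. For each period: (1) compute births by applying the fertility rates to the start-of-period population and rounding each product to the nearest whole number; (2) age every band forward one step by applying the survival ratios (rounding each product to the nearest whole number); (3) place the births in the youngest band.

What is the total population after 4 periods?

27625

After projecting period 1:
Births: 12800 * 0.442 = 5658
20–39: 6400 * 0.961 = 6150
40–59: 12800 * 0.947 = 12122
60–79: 7100 * 0.959 = 6809
80+: 3000 * 0.969 + 11900 * 0.601 = 2907 + 7152 = 10059
End of period: [5658, 6150, 12122, 6809, 10059]
After projecting period 2:
Births: 6150 * 0.442 = 2718
20–39: 5658 * 0.961 = 5437
40–59: 6150 * 0.947 = 5824
60–79: 12122 * 0.959 = 11625
80+: 6809 * 0.969 + 10059 * 0.601 = 6598 + 6045 = 12643
End of period: [2718, 5437, 5824, 11625, 12643]
After projecting period 3:
Births: 5437 * 0.442 = 2403
20–39: 2718 * 0.961 = 2612
40–59: 5437 * 0.947 = 5149
60–79: 5824 * 0.959 = 5585
80+: 11625 * 0.969 + 12643 * 0.601 = 11265 + 7598 = 18863
End of period: [2403, 2612, 5149, 5585, 18863]
After projecting period 4:
Births: 2612 * 0.442 = 1155
20–39: 2403 * 0.961 = 2309
40–59: 2612 * 0.947 = 2474
60–79: 5149 * 0.959 = 4938
80+: 5585 * 0.969 + 18863 * 0.601 = 5412 + 11337 = 16749
End of period: [1155, 2309, 2474, 4938, 16749]
Total after period 4: 1155 + 2309 + 2474 + 4938 + 16749 = 27625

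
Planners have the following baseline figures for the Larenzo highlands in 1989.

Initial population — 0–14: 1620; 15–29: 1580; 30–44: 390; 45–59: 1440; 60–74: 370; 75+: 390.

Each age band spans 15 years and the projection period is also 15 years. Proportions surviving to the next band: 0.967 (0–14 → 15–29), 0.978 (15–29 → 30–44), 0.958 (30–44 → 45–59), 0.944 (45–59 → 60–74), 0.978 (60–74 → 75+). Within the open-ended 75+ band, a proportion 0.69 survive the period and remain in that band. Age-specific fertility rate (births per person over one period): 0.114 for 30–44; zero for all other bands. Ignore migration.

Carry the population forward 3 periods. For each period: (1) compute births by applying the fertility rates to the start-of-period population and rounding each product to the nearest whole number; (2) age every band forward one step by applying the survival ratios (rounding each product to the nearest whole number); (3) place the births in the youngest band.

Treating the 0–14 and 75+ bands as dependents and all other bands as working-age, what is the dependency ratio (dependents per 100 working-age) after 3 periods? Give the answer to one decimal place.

56.4

Call the bands 1 to 6, youngest first.
Period 1:
Births: 390 * 0.114 = 44
Band 2: 1620 * 0.967 = 1567
Band 3: 1580 * 0.978 = 1545
Band 4: 390 * 0.958 = 374
Band 5: 1440 * 0.944 = 1359
Band 6: 370 * 0.978 + 390 * 0.69 = 362 + 269 = 631
End of period: [44, 1567, 1545, 374, 1359, 631]
Period 2:
Births: 1545 * 0.114 = 176
Band 2: 44 * 0.967 = 43
Band 3: 1567 * 0.978 = 1533
Band 4: 1545 * 0.958 = 1480
Band 5: 374 * 0.944 = 353
Band 6: 1359 * 0.978 + 631 * 0.69 = 1329 + 435 = 1764
End of period: [176, 43, 1533, 1480, 353, 1764]
Period 3:
Births: 1533 * 0.114 = 175
Band 2: 176 * 0.967 = 170
Band 3: 43 * 0.978 = 42
Band 4: 1533 * 0.958 = 1469
Band 5: 1480 * 0.944 = 1397
Band 6: 353 * 0.978 + 1764 * 0.69 = 345 + 1217 = 1562
End of period: [175, 170, 42, 1469, 1397, 1562]
Dependents (band 0–14 + band 75+) = 175 + 1562 = 1737; working-age = 3078; ratio = 1737/3078 × 100 = 56.4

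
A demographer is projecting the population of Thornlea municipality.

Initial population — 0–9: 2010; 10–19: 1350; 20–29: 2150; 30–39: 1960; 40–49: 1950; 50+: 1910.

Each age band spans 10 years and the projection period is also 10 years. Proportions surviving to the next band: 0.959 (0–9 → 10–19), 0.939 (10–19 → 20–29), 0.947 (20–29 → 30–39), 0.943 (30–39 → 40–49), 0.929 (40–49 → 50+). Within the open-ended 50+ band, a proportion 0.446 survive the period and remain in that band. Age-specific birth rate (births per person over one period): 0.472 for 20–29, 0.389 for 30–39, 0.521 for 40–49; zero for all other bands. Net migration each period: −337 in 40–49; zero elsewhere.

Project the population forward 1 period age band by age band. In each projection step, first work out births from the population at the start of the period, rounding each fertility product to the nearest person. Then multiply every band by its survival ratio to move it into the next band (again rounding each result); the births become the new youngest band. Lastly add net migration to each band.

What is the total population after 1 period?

(Bands numbered youngest = 1 to oldest = 6.)
Period 1:
Births: 2150 × 0.472 = 1015, 1960 × 0.389 = 762, 1950 × 0.521 = 1016 → total 2793
Band 2: 2010 × 0.959 = 1928
Band 3: 1350 × 0.939 = 1268
Band 4: 2150 × 0.947 = 2036
Band 5: 1960 × 0.943 = 1848
Band 6: 1950 × 0.929 + 1910 × 0.446 = 1812 + 852 = 2664
Net migration: Band 5 − 337 → 1511
Giving 2793 / 1928 / 1268 / 2036 / 1511 / 2664.
Total after period 1: 2793 + 1928 + 1268 + 2036 + 1511 + 2664 = 12200

12200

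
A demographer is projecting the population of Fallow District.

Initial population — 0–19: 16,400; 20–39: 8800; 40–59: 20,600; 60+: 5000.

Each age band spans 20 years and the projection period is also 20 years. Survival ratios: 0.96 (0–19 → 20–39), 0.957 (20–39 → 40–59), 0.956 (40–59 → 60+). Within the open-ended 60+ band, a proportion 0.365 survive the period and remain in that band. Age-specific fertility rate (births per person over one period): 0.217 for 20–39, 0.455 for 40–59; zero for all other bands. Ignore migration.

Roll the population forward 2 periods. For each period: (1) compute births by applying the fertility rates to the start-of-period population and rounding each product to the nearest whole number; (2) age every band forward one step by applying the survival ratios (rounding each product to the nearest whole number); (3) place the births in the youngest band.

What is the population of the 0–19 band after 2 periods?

Call the bands 1 to 4, youngest first.
— Period 1 —
Births: 8800 × 0.217 = 1910, 20600 × 0.455 = 9373 → total 11283
Band 2: 16400 × 0.96 = 15744
Band 3: 8800 × 0.957 = 8422
Band 4: 20600 × 0.956 + 5000 × 0.365 = 19694 + 1825 = 21519
→ [11283, 15744, 8422, 21519]
— Period 2 —
Births: 15744 × 0.217 = 3416, 8422 × 0.455 = 3832 → total 7248
Band 2: 11283 × 0.96 = 10832
Band 3: 15744 × 0.957 = 15067
Band 4: 8422 × 0.956 + 21519 × 0.365 = 8051 + 7854 = 15905
→ [7248, 10832, 15067, 15905]

7248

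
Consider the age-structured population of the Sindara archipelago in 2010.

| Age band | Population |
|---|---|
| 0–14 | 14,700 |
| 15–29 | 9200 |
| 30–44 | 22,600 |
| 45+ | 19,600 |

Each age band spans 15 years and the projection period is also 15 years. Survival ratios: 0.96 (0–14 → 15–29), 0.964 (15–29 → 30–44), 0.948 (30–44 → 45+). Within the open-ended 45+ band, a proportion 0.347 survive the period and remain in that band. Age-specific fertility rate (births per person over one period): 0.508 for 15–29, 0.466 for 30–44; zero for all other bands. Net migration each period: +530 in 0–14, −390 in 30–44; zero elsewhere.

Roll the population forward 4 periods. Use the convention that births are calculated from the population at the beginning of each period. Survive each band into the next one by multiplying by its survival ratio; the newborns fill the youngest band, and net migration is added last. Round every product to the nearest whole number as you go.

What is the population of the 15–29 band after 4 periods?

— Period 1 —
Births: 9200 × 0.508 = 4674, 22600 × 0.466 = 10532 — total 15206
15–29: 14700 × 0.96 = 14112
30–44: 9200 × 0.964 = 8869
45+: 22600 × 0.948 + 19600 × 0.347 = 21425 + 6801 = 28226
Net migration: 0–14 + 530 → 15736; 30–44 − 390 → 8479
Population now: 0–14=15736, 15–29=14112, 30–44=8479, 45+=28226
— Period 2 —
Births: 14112 × 0.508 = 7169, 8479 × 0.466 = 3951 — total 11120
15–29: 15736 × 0.96 = 15107
30–44: 14112 × 0.964 = 13604
45+: 8479 × 0.948 + 28226 × 0.347 = 8038 + 9794 = 17832
Net migration: 0–14 + 530 → 11650; 30–44 − 390 → 13214
Population now: 0–14=11650, 15–29=15107, 30–44=13214, 45+=17832
— Period 3 —
Births: 15107 × 0.508 = 7674, 13214 × 0.466 = 6158 — total 13832
15–29: 11650 × 0.96 = 11184
30–44: 15107 × 0.964 = 14563
45+: 13214 × 0.948 + 17832 × 0.347 = 12527 + 6188 = 18715
Net migration: 0–14 + 530 → 14362; 30–44 − 390 → 14173
Population now: 0–14=14362, 15–29=11184, 30–44=14173, 45+=18715
— Period 4 —
Births: 11184 × 0.508 = 5681, 14173 × 0.466 = 6605 — total 12286
15–29: 14362 × 0.96 = 13788
30–44: 11184 × 0.964 = 10781
45+: 14173 × 0.948 + 18715 × 0.347 = 13436 + 6494 = 19930
Net migration: 0–14 + 530 → 12816; 30–44 − 390 → 10391
Population now: 0–14=12816, 15–29=13788, 30–44=10391, 45+=19930

13788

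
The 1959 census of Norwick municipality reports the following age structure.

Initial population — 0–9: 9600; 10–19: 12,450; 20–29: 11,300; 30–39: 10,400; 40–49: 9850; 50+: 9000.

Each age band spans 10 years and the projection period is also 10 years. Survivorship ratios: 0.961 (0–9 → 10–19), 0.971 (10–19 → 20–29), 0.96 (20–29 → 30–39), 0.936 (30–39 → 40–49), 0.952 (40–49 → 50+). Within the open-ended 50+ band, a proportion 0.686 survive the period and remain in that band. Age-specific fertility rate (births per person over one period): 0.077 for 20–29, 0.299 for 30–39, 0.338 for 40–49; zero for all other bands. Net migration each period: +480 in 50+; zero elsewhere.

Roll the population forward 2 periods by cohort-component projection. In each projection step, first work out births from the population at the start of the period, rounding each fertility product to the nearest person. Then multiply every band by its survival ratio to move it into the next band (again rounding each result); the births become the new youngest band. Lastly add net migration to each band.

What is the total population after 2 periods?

After projecting period 1:
Births: 11300 × 0.077 = 870  |  10400 × 0.299 = 3110  |  9850 × 0.338 = 3329 → 7309
10–19: 9600 × 0.961 = 9226
20–29: 12450 × 0.971 = 12089
30–39: 11300 × 0.96 = 10848
40–49: 10400 × 0.936 = 9734
50+: 9850 × 0.952 + 9000 × 0.686 = 9377 + 6174 = 15551
Net migration: 50+ + 480 → 16031
Population now: 0–9=7309, 10–19=9226, 20–29=12089, 30–39=10848, 40–49=9734, 50+=16031
After projecting period 2:
Births: 12089 × 0.077 = 931  |  10848 × 0.299 = 3244  |  9734 × 0.338 = 3290 → 7465
10–19: 7309 × 0.961 = 7024
20–29: 9226 × 0.971 = 8958
30–39: 12089 × 0.96 = 11605
40–49: 10848 × 0.936 = 10154
50+: 9734 × 0.952 + 16031 × 0.686 = 9267 + 10997 = 20264
Net migration: 50+ + 480 → 20744
Population now: 0–9=7465, 10–19=7024, 20–29=8958, 30–39=11605, 40–49=10154, 50+=20744
Total after period 2: 7465 + 7024 + 8958 + 11605 + 10154 + 20744 = 65950

65950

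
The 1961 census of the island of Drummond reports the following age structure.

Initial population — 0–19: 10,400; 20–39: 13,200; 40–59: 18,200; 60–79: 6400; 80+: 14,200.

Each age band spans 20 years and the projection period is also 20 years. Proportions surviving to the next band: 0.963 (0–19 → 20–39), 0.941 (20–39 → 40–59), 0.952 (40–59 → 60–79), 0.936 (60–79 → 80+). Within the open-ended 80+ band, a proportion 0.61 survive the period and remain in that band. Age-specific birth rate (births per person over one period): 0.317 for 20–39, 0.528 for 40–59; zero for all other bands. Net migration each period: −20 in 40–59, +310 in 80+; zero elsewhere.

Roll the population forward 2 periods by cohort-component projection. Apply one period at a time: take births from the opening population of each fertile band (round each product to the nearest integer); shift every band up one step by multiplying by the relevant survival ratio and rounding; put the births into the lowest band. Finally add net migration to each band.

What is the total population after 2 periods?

[period 1]
Births: 13200 × 0.317 = 4184, 18200 × 0.528 = 9610 → total 13794
20–39: 10400 × 0.963 = 10015
40–59: 13200 × 0.941 = 12421
60–79: 18200 × 0.952 = 17326
80+: 6400 × 0.936 + 14200 × 0.61 = 5990 + 8662 = 14652
Net migration: 40–59 − 20 → 12401; 80+ + 310 → 14962
Giving 13794 / 10015 / 12401 / 17326 / 14962.
[period 2]
Births: 10015 × 0.317 = 3175, 12401 × 0.528 = 6548 → total 9723
20–39: 13794 × 0.963 = 13284
40–59: 10015 × 0.941 = 9424
60–79: 12401 × 0.952 = 11806
80+: 17326 × 0.936 + 14962 × 0.61 = 16217 + 9127 = 25344
Net migration: 40–59 − 20 → 9404; 80+ + 310 → 25654
Giving 9723 / 13284 / 9404 / 11806 / 25654.
Total after period 2: 9723 + 13284 + 9404 + 11806 + 25654 = 69871

69871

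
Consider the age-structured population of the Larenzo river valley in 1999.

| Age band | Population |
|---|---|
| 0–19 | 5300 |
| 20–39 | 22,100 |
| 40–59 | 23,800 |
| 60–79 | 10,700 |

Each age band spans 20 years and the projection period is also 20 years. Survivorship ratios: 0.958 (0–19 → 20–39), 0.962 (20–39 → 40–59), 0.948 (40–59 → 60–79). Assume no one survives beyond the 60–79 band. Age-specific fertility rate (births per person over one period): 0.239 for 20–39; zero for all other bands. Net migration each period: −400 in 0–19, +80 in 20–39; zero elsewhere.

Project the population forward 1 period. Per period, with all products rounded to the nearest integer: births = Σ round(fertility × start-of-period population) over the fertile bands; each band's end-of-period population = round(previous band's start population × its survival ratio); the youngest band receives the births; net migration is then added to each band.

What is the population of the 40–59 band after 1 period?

[period 1]
Births: 22100 × 0.239 = 5282
20–39: 5300 × 0.958 = 5077
40–59: 22100 × 0.962 = 21260
60–79: 23800 × 0.948 = 22562
Net migration: 0–19 − 400 → 4882; 20–39 + 80 → 5157
Giving 4882 / 5157 / 21260 / 22562.

21260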